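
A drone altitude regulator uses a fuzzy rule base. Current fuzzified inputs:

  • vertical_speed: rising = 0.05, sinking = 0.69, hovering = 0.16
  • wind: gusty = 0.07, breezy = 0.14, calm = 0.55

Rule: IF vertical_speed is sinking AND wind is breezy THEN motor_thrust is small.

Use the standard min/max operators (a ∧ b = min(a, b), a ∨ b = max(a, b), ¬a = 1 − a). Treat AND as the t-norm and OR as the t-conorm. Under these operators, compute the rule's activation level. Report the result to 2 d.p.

0.14

firing strength: sinking=0.69, breezy=0.14; AND[min(a, b)] → w = 0.14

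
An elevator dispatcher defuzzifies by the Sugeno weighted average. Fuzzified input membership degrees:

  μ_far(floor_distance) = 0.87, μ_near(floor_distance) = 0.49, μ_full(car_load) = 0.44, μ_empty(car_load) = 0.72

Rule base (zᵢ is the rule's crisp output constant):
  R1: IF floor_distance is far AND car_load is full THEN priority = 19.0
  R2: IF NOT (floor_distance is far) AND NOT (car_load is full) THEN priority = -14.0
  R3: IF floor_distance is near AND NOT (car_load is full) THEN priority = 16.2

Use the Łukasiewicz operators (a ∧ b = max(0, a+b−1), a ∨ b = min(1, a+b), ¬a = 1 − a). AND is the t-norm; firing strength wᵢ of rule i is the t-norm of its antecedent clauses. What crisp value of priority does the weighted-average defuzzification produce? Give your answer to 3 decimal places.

R1 (z=19.0): far=0.87, full=0.44; AND[max(0, a+b−1)] → w = 0.31
R2 (z=-14.0): ¬far=1−0.87=0.13, ¬full=1−0.44=0.56; AND[max(0, a+b−1)] → w = 0.00
R3 (z=16.2): near=0.49, ¬full=1−0.44=0.56; AND[max(0, a+b−1)] → w = 0.05
Weighted average = (0.31·19.0 + 0.00·-14.0 + 0.05·16.2) / (0.31 + 0.00 + 0.05)
  = 6.7000 / 0.3600 = 18.611

18.611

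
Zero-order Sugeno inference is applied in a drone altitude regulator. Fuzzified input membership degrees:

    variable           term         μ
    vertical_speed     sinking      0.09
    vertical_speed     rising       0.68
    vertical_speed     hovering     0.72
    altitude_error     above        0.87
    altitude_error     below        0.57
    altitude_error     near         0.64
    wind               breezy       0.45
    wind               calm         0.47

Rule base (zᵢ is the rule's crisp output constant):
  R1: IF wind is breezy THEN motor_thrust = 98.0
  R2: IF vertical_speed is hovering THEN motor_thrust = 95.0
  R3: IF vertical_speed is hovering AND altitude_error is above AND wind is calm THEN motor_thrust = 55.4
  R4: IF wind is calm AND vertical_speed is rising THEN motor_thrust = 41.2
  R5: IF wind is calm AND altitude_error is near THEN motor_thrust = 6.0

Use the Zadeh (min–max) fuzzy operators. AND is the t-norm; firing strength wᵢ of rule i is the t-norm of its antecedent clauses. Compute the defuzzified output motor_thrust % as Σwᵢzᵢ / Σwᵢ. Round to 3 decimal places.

R1 (z=98.0): breezy=0.45 → w = 0.45
R2 (z=95.0): hovering=0.72 → w = 0.72
R3 (z=55.4): hovering=0.72, above=0.87, calm=0.47; AND[min(a, b)] → w = 0.47
R4 (z=41.2): calm=0.47, rising=0.68; AND[min(a, b)] → w = 0.47
R5 (z=6.0): calm=0.47, near=0.64; AND[min(a, b)] → w = 0.47
Weighted average = (0.45·98.0 + 0.72·95.0 + 0.47·55.4 + 0.47·41.2 + 0.47·6.0) / (0.45 + 0.72 + 0.47 + 0.47 + 0.47)
  = 160.7220 / 2.5800 = 62.295

62.295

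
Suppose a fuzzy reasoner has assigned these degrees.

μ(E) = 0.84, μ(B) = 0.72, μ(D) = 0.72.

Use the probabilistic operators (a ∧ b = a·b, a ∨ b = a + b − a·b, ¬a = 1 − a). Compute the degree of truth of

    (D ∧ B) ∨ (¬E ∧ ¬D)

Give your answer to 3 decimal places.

D ∧ B = a·b on (0.7200, 0.7200) = 0.5184
¬E = 1 − 0.8400 = 0.1600
¬D = 1 − 0.7200 = 0.2800
¬E ∧ ¬D = a·b on (0.1600, 0.2800) = 0.0448
(D ∧ B) ∨ (¬E ∧ ¬D) = a + b − a·b on (0.5184, 0.0448) = 0.5400

0.540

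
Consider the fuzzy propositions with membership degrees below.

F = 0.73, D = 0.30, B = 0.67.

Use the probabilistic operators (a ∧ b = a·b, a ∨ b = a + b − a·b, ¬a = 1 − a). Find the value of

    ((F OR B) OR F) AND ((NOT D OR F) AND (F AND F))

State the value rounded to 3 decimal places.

0.478

F OR B = a + b − a·b on (0.7300, 0.6700) = 0.9109
(F OR B) OR F = a + b − a·b on (0.9109, 0.7300) = 0.9759
NOT D = 1 − 0.3000 = 0.7000
NOT D OR F = a + b − a·b on (0.7000, 0.7300) = 0.9190
F AND F = a·b on (0.7300, 0.7300) = 0.5329
(NOT D OR F) AND (F AND F) = a·b on (0.9190, 0.5329) = 0.4897
((F OR B) OR F) AND ((NOT D OR F) AND (F AND F)) = a·b on (0.9759, 0.4897) = 0.4780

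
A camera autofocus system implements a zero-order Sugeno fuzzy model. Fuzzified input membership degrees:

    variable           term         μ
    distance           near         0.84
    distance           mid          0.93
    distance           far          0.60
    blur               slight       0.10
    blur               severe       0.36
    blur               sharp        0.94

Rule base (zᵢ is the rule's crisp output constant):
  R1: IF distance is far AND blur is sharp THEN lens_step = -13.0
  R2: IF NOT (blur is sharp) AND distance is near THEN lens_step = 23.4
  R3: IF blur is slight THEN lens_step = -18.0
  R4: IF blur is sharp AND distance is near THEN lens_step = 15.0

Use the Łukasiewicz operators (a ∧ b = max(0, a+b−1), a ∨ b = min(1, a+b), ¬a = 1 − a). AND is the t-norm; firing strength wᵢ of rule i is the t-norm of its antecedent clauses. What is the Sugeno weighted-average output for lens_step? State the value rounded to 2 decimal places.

R1 (z=-13.0): far=0.60, sharp=0.94; AND[max(0, a+b−1)] → w = 0.54
R2 (z=23.4): ¬sharp=1−0.94=0.06, near=0.84; AND[max(0, a+b−1)] → w = 0.00
R3 (z=-18.0): slight=0.10 → w = 0.10
R4 (z=15.0): sharp=0.94, near=0.84; AND[max(0, a+b−1)] → w = 0.78
Weighted average = (0.54·-13.0 + 0.00·23.4 + 0.10·-18.0 + 0.78·15.0) / (0.54 + 0.00 + 0.10 + 0.78)
  = 2.8800 / 1.4200 = 2.03

2.03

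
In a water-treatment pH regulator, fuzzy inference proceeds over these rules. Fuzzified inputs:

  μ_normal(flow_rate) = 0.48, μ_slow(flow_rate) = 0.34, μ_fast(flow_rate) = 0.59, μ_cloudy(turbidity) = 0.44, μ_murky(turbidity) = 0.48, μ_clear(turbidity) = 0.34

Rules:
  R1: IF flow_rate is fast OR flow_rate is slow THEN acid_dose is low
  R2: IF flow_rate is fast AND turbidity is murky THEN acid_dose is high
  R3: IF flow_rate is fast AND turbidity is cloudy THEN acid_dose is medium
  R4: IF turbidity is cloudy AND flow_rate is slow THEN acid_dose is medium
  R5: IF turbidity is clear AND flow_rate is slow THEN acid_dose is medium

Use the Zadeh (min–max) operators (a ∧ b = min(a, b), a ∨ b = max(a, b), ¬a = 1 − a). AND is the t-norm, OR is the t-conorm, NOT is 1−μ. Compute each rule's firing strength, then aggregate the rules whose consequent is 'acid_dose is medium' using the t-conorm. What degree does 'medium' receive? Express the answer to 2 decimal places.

0.44

R1: fast=0.59, slow=0.34; OR[max(a, b)] → w = 0.59
R2: fast=0.59, murky=0.48; AND[min(a, b)] → w = 0.48
R3: fast=0.59, cloudy=0.44; AND[min(a, b)] → w = 0.44
R4: cloudy=0.44, slow=0.34; AND[min(a, b)] → w = 0.34
R5: clear=0.34, slow=0.34; AND[min(a, b)] → w = 0.34
Rules with consequent 'medium': {R3, R4, R5} → strengths 0.44, 0.34, 0.34
Aggregate via t-conorm [max(a, b)]: 0.44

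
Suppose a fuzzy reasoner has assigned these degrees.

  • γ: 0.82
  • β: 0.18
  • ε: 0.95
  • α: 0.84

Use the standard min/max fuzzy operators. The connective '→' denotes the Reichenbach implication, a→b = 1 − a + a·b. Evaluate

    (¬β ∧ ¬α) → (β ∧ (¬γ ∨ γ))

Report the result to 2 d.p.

0.87

¬β = 1 − 0.18 = 0.82
¬α = 1 − 0.84 = 0.16
¬β ∧ ¬α = min(a, b) on (0.82, 0.16) = 0.16
¬γ = 1 − 0.82 = 0.18
¬γ ∨ γ = max(a, b) on (0.18, 0.82) = 0.82
β ∧ (¬γ ∨ γ) = min(a, b) on (0.18, 0.82) = 0.18
(¬β ∧ ¬α) → (β ∧ (¬γ ∨ γ))  [Reichenbach: 1 − a + a·b] with a=0.16, b=0.18 → 0.87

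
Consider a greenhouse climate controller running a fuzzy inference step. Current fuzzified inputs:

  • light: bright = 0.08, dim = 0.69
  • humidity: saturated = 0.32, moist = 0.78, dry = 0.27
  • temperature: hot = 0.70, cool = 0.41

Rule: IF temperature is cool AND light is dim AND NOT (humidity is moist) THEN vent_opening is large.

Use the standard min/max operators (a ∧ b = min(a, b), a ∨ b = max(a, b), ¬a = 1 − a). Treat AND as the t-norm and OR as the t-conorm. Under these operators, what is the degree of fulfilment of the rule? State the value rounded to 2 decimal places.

firing strength: cool=0.41, dim=0.69, ¬moist=1−0.78=0.22; AND[min(a, b)] → w = 0.22

0.22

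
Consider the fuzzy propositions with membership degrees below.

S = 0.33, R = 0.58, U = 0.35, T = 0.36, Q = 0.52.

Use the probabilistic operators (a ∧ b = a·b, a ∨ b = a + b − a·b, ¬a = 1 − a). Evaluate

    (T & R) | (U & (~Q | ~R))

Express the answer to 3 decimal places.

T & R = a·b on (0.3600, 0.5800) = 0.2088
~Q = 1 − 0.5200 = 0.4800
~R = 1 − 0.5800 = 0.4200
~Q | ~R = a + b − a·b on (0.4800, 0.4200) = 0.6984
U & (~Q | ~R) = a·b on (0.3500, 0.6984) = 0.2444
(T & R) | (U & (~Q | ~R)) = a + b − a·b on (0.2088, 0.2444) = 0.4022

0.402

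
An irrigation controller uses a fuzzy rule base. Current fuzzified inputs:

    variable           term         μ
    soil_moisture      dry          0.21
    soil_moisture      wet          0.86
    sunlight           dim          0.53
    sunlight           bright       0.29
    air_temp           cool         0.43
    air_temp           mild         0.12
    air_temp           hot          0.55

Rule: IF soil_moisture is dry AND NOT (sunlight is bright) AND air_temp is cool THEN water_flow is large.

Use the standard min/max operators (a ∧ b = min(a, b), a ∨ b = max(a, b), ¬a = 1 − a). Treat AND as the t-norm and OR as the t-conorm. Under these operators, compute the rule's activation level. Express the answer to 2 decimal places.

firing strength: dry=0.21, ¬bright=1−0.29=0.71, cool=0.43; AND[min(a, b)] → w = 0.21

0.21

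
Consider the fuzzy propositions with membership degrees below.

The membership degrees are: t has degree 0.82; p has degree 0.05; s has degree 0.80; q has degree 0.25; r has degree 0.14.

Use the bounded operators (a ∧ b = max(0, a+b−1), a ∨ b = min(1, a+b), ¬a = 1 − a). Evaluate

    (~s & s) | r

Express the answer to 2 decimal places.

~s = 1 − 0.80 = 0.20
~s & s = max(0, a+b−1) on (0.20, 0.80) = 0.00
(~s & s) | r = min(1, a+b) on (0.00, 0.14) = 0.14

0.14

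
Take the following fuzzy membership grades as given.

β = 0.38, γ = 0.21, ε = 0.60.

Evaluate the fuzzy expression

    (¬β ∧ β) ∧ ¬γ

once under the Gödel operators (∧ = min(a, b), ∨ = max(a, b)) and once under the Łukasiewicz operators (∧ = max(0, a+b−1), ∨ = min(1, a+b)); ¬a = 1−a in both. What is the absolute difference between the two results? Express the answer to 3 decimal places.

0.380

Under Gödel:
  ¬β = 1 − 0.38 = 0.62
  ¬β ∧ β = min(a, b) on (0.62, 0.38) = 0.38
  ¬γ = 1 − 0.21 = 0.79
  (¬β ∧ β) ∧ ¬γ = min(a, b) on (0.38, 0.79) = 0.38
  → value = 0.3800
Under Łukasiewicz:
  ¬β = 1 − 0.38 = 0.62
  ¬β ∧ β = max(0, a+b−1) on (0.62, 0.38) = 0.00
  ¬γ = 1 − 0.21 = 0.79
  (¬β ∧ β) ∧ ¬γ = max(0, a+b−1) on (0.00, 0.79) = 0.00
  → value = 0.0000
|0.3800 − 0.0000| = 0.380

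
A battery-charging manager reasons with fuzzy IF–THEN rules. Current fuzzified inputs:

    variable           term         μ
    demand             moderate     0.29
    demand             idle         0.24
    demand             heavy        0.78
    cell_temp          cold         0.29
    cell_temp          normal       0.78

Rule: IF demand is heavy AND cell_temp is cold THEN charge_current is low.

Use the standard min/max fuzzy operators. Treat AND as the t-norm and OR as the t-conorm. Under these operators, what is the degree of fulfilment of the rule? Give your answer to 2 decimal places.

0.29

firing strength: heavy=0.78, cold=0.29; AND[min(a, b)] → w = 0.29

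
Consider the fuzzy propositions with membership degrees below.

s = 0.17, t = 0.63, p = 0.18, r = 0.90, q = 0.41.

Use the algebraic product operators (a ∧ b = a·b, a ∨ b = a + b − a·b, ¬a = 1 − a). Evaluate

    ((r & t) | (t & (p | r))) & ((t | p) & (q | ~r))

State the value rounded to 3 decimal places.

r & t = a·b on (0.9000, 0.6300) = 0.5670
p | r = a + b − a·b on (0.1800, 0.9000) = 0.9180
t & (p | r) = a·b on (0.6300, 0.9180) = 0.5783
(r & t) | (t & (p | r)) = a + b − a·b on (0.5670, 0.5783) = 0.8174
t | p = a + b − a·b on (0.6300, 0.1800) = 0.6966
~r = 1 − 0.9000 = 0.1000
q | ~r = a + b − a·b on (0.4100, 0.1000) = 0.4690
(t | p) & (q | ~r) = a·b on (0.6966, 0.4690) = 0.3267
((r & t) | (t & (p | r))) & ((t | p) & (q | ~r)) = a·b on (0.8174, 0.3267) = 0.2671

0.267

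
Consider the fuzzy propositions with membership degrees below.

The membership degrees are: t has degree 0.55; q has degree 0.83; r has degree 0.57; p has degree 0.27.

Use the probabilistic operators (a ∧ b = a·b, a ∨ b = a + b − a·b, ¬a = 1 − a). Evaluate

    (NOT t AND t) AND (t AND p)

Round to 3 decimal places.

NOT t = 1 − 0.5500 = 0.4500
NOT t AND t = a·b on (0.4500, 0.5500) = 0.2475
t AND p = a·b on (0.5500, 0.2700) = 0.1485
(NOT t AND t) AND (t AND p) = a·b on (0.2475, 0.1485) = 0.0368

0.037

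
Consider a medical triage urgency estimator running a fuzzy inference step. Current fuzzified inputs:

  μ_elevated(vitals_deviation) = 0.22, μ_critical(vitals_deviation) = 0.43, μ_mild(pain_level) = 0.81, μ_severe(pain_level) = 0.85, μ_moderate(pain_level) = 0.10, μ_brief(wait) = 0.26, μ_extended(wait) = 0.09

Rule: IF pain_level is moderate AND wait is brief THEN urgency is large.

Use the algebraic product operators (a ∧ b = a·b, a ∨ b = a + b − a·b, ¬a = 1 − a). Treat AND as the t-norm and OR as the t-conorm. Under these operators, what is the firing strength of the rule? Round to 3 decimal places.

firing strength: moderate=0.10, brief=0.26; AND[a·b] → w = 0.0260

0.026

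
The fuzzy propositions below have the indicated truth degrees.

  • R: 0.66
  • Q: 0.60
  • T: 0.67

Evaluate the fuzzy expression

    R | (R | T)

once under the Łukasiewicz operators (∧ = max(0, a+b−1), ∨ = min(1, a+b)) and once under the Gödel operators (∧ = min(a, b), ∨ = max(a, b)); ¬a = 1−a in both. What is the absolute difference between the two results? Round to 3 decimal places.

Under Łukasiewicz:
  R | T = min(1, a+b) on (0.66, 0.67) = 1.00
  R | (R | T) = min(1, a+b) on (0.66, 1.00) = 1.00
  → value = 1.0000
Under Gödel:
  R | T = max(a, b) on (0.66, 0.67) = 0.67
  R | (R | T) = max(a, b) on (0.66, 0.67) = 0.67
  → value = 0.6700
|1.0000 − 0.6700| = 0.330

0.330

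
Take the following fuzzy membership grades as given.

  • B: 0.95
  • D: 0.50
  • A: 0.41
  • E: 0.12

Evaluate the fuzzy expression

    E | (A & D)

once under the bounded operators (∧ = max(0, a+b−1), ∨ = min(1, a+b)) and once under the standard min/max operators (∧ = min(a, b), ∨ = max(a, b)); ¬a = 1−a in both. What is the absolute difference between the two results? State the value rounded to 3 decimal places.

0.290

Under bounded:
  A & D = max(0, a+b−1) on (0.41, 0.50) = 0.00
  E | (A & D) = min(1, a+b) on (0.12, 0.00) = 0.12
  → value = 0.1200
Under standard min/max:
  A & D = min(a, b) on (0.41, 0.50) = 0.41
  E | (A & D) = max(a, b) on (0.12, 0.41) = 0.41
  → value = 0.4100
|0.1200 − 0.4100| = 0.290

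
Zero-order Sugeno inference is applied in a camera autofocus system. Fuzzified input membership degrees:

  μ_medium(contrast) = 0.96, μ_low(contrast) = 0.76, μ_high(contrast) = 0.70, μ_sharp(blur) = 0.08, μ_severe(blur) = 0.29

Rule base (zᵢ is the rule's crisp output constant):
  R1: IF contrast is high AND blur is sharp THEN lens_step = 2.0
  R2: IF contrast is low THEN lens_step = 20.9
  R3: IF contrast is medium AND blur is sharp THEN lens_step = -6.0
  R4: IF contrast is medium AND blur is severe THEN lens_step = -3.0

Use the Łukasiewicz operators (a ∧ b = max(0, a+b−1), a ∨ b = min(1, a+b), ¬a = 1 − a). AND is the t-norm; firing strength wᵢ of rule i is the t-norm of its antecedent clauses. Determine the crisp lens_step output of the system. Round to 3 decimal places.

14.185

R1 (z=2.0): high=0.70, sharp=0.08; AND[max(0, a+b−1)] → w = 0.00
R2 (z=20.9): low=0.76 → w = 0.76
R3 (z=-6.0): medium=0.96, sharp=0.08; AND[max(0, a+b−1)] → w = 0.04
R4 (z=-3.0): medium=0.96, severe=0.29; AND[max(0, a+b−1)] → w = 0.25
Weighted average = (0.00·2.0 + 0.76·20.9 + 0.04·-6.0 + 0.25·-3.0) / (0.00 + 0.76 + 0.04 + 0.25)
  = 14.8940 / 1.0500 = 14.185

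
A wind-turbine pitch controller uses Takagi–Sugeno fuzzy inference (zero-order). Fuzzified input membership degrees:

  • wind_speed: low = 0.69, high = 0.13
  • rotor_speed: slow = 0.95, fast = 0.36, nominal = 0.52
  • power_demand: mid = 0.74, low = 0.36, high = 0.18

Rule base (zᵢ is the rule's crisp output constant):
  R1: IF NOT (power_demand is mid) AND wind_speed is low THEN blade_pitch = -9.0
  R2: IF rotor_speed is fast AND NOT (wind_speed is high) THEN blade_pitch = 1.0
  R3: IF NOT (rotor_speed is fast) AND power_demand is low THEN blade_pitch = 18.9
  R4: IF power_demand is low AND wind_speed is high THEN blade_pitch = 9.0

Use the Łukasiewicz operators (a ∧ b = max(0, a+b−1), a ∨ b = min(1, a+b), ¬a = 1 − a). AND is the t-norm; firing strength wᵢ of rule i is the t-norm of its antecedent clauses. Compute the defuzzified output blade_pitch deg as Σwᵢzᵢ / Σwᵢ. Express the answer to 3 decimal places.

1.000

R1 (z=-9.0): ¬mid=1−0.74=0.26, low=0.69; AND[max(0, a+b−1)] → w = 0.00
R2 (z=1.0): fast=0.36, ¬high=1−0.13=0.87; AND[max(0, a+b−1)] → w = 0.23
R3 (z=18.9): ¬fast=1−0.36=0.64, low=0.36; AND[max(0, a+b−1)] → w = 0.00
R4 (z=9.0): low=0.36, high=0.13; AND[max(0, a+b−1)] → w = 0.00
Weighted average = (0.00·-9.0 + 0.23·1.0 + 0.00·18.9 + 0.00·9.0) / (0.00 + 0.23 + 0.00 + 0.00)
  = 0.2300 / 0.2300 = 1.000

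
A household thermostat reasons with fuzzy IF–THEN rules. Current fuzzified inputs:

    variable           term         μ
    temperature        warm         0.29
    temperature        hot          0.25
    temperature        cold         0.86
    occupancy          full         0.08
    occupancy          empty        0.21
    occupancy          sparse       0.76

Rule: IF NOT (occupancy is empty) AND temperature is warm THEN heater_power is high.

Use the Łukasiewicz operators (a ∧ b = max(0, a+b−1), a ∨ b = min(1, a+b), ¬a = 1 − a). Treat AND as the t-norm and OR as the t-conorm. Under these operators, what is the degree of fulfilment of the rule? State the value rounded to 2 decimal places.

0.08

firing strength: ¬empty=1−0.21=0.79, warm=0.29; AND[max(0, a+b−1)] → w = 0.08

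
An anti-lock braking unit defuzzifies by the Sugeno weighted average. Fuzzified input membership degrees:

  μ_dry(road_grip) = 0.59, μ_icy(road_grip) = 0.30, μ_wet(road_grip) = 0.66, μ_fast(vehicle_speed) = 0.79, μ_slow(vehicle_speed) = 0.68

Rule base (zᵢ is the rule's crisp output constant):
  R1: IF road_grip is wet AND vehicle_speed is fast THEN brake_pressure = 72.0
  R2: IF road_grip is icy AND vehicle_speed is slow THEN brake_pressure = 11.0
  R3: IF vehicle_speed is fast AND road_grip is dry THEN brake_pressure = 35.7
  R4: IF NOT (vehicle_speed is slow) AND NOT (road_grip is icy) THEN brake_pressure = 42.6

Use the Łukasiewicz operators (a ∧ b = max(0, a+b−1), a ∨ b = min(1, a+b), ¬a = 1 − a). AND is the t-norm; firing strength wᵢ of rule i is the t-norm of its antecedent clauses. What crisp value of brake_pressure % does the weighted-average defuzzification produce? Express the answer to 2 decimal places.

R1 (z=72.0): wet=0.66, fast=0.79; AND[max(0, a+b−1)] → w = 0.45
R2 (z=11.0): icy=0.30, slow=0.68; AND[max(0, a+b−1)] → w = 0.00
R3 (z=35.7): fast=0.79, dry=0.59; AND[max(0, a+b−1)] → w = 0.38
R4 (z=42.6): ¬slow=1−0.68=0.32, ¬icy=1−0.30=0.70; AND[max(0, a+b−1)] → w = 0.02
Weighted average = (0.45·72.0 + 0.00·11.0 + 0.38·35.7 + 0.02·42.6) / (0.45 + 0.00 + 0.38 + 0.02)
  = 46.8180 / 0.8500 = 55.08

55.08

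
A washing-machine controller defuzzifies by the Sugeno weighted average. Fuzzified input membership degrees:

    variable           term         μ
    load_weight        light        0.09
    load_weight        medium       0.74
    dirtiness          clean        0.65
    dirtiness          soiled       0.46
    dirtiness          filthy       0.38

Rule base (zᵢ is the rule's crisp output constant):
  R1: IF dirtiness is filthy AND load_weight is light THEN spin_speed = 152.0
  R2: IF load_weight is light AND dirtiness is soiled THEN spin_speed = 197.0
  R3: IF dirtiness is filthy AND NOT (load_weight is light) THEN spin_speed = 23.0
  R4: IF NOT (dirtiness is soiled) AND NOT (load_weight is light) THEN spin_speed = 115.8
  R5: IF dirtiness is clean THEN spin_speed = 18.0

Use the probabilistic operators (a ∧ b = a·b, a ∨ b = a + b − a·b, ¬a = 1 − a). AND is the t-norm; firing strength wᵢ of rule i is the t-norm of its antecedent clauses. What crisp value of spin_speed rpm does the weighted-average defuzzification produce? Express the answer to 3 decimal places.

R1 (z=152.0): filthy=0.38, light=0.09; AND[a·b] → w = 0.0342
R2 (z=197.0): light=0.09, soiled=0.46; AND[a·b] → w = 0.0414
R3 (z=23.0): filthy=0.38, ¬light=1−0.09=0.91; AND[a·b] → w = 0.3458
R4 (z=115.8): ¬soiled=1−0.46=0.54, ¬light=1−0.09=0.91; AND[a·b] → w = 0.4914
R5 (z=18.0): clean=0.65 → w = 0.6500
Weighted average = (0.0342·152.0 + 0.0414·197.0 + 0.3458·23.0 + 0.4914·115.8 + 0.6500·18.0) / (0.0342 + 0.0414 + 0.3458 + 0.4914 + 0.6500)
  = 89.9117 / 1.5628 = 57.532

57.532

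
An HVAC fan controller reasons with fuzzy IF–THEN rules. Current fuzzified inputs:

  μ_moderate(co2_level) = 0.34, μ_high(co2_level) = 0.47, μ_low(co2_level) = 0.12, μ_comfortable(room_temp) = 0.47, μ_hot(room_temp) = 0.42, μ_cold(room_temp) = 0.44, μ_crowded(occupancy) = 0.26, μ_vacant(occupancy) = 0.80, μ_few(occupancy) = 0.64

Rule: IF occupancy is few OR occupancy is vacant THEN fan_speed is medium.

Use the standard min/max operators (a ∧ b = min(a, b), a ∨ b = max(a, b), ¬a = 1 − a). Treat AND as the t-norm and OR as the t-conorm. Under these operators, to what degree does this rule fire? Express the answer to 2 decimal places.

0.80

firing strength: few=0.64, vacant=0.80; OR[max(a, b)] → w = 0.80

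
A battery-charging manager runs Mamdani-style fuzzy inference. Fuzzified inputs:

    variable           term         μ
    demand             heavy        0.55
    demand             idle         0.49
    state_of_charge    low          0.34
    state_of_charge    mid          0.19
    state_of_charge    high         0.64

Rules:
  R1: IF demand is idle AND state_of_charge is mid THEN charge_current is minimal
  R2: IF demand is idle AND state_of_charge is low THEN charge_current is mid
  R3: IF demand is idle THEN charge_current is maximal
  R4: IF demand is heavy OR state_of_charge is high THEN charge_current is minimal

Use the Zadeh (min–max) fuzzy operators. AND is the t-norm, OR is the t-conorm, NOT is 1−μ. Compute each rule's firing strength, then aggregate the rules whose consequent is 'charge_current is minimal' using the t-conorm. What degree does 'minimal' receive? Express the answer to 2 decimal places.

R1: idle=0.49, mid=0.19; AND[min(a, b)] → w = 0.19
R2: idle=0.49, low=0.34; AND[min(a, b)] → w = 0.34
R3: idle=0.49 → w = 0.49
R4: heavy=0.55, high=0.64; OR[max(a, b)] → w = 0.64
Rules with consequent 'minimal': {R1, R4} → strengths 0.19, 0.64
Aggregate via t-conorm [max(a, b)]: 0.64

0.64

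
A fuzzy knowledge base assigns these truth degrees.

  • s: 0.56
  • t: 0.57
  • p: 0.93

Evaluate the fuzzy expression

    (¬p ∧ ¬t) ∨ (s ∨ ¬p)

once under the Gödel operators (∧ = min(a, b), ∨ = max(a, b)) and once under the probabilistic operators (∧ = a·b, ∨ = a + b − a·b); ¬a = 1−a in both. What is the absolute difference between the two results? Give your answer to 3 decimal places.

0.043

Under Gödel:
  ¬p = 1 − 0.93 = 0.07
  ¬t = 1 − 0.57 = 0.43
  ¬p ∧ ¬t = min(a, b) on (0.07, 0.43) = 0.07
  ¬p = 1 − 0.93 = 0.07
  s ∨ ¬p = max(a, b) on (0.56, 0.07) = 0.56
  (¬p ∧ ¬t) ∨ (s ∨ ¬p) = max(a, b) on (0.07, 0.56) = 0.56
  → value = 0.5600
Under probabilistic:
  ¬p = 1 − 0.9300 = 0.0700
  ¬t = 1 − 0.5700 = 0.4300
  ¬p ∧ ¬t = a·b on (0.0700, 0.4300) = 0.0301
  ¬p = 1 − 0.9300 = 0.0700
  s ∨ ¬p = a + b − a·b on (0.5600, 0.0700) = 0.5908
  (¬p ∧ ¬t) ∨ (s ∨ ¬p) = a + b − a·b on (0.0301, 0.5908) = 0.6031
  → value = 0.6031
|0.5600 − 0.6031| = 0.043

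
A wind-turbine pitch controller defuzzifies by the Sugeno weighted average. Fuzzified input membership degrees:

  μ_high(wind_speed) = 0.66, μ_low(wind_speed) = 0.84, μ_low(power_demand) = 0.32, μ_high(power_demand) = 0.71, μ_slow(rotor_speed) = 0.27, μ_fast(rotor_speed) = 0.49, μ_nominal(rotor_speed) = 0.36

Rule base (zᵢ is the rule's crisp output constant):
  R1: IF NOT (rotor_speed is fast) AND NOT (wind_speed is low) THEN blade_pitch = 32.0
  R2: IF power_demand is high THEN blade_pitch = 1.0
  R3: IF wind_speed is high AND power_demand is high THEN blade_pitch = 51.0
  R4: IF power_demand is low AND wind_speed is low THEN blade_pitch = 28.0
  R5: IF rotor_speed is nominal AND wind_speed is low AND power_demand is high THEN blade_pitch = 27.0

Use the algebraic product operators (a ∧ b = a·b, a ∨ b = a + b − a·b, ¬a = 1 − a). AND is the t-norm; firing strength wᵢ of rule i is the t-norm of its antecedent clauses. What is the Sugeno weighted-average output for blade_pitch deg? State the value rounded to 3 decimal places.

R1 (z=32.0): ¬fast=1−0.49=0.51, ¬low=1−0.84=0.16; AND[a·b] → w = 0.0816
R2 (z=1.0): high=0.71 → w = 0.7100
R3 (z=51.0): high=0.66, high=0.71; AND[a·b] → w = 0.4686
R4 (z=28.0): low=0.32, low=0.84; AND[a·b] → w = 0.2688
R5 (z=27.0): nominal=0.36, low=0.84, high=0.71; AND[a·b] → w = 0.2147
Weighted average = (0.0816·32.0 + 0.7100·1.0 + 0.4686·51.0 + 0.2688·28.0 + 0.2147·27.0) / (0.0816 + 0.7100 + 0.4686 + 0.2688 + 0.2147)
  = 40.5432 / 1.7437 = 23.251

23.251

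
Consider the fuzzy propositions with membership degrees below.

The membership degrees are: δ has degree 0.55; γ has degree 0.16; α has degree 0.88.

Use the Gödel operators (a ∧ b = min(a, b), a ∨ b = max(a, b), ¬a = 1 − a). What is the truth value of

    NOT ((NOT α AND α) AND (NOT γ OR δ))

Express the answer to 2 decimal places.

0.88

NOT α = 1 − 0.88 = 0.12
NOT α AND α = min(a, b) on (0.12, 0.88) = 0.12
NOT γ = 1 − 0.16 = 0.84
NOT γ OR δ = max(a, b) on (0.84, 0.55) = 0.84
(NOT α AND α) AND (NOT γ OR δ) = min(a, b) on (0.12, 0.84) = 0.12
NOT ((NOT α AND α) AND (NOT γ OR δ)) = 1 − 0.12 = 0.88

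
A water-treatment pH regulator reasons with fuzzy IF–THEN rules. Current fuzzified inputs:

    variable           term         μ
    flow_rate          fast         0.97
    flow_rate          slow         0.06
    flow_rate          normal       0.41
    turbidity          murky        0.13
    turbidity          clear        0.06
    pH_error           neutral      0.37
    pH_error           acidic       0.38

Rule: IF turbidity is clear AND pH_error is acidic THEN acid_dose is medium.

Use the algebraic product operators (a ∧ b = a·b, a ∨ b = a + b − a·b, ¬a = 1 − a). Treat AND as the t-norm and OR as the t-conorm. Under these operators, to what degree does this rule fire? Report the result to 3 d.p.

0.023

firing strength: clear=0.06, acidic=0.38; AND[a·b] → w = 0.0228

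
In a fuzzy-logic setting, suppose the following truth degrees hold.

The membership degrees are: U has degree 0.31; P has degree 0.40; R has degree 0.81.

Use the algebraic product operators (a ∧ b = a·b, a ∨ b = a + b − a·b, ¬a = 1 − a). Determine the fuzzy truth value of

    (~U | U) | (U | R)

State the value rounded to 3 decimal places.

0.972

~U = 1 − 0.3100 = 0.6900
~U | U = a + b − a·b on (0.6900, 0.3100) = 0.7861
U | R = a + b − a·b on (0.3100, 0.8100) = 0.8689
(~U | U) | (U | R) = a + b − a·b on (0.7861, 0.8689) = 0.9720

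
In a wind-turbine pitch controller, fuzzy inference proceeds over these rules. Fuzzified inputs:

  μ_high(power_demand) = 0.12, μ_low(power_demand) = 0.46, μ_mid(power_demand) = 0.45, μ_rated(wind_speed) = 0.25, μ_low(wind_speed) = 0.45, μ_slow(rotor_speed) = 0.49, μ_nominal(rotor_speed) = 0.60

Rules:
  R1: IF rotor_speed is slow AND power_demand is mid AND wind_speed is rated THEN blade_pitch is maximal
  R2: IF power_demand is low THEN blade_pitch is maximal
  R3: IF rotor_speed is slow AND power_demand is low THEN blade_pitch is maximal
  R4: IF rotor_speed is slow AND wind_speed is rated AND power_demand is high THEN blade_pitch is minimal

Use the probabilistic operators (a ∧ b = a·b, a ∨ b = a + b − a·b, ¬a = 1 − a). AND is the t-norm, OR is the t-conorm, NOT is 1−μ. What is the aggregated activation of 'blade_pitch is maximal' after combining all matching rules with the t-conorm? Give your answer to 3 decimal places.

0.605

R1: slow=0.49, mid=0.45, rated=0.25; AND[a·b] → w = 0.0551
R2: low=0.46 → w = 0.4600
R3: slow=0.49, low=0.46; AND[a·b] → w = 0.2254
R4: slow=0.49, rated=0.25, high=0.12; AND[a·b] → w = 0.0147
Rules with consequent 'maximal': {R1, R2, R3} → strengths 0.0551, 0.4600, 0.2254
Aggregate via t-conorm [a + b − a·b]: 0.6048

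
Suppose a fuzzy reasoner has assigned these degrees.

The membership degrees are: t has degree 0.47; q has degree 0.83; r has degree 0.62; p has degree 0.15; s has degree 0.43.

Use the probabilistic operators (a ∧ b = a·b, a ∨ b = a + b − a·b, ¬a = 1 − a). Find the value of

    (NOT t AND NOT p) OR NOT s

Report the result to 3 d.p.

0.764

NOT t = 1 − 0.4700 = 0.5300
NOT p = 1 − 0.1500 = 0.8500
NOT t AND NOT p = a·b on (0.5300, 0.8500) = 0.4505
NOT s = 1 − 0.4300 = 0.5700
(NOT t AND NOT p) OR NOT s = a + b − a·b on (0.4505, 0.5700) = 0.7637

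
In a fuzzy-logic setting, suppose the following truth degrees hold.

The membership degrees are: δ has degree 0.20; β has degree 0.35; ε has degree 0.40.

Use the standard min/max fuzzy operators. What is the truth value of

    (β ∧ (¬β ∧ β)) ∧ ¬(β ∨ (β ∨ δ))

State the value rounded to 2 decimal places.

¬β = 1 − 0.35 = 0.65
¬β ∧ β = min(a, b) on (0.65, 0.35) = 0.35
β ∧ (¬β ∧ β) = min(a, b) on (0.35, 0.35) = 0.35
β ∨ δ = max(a, b) on (0.35, 0.20) = 0.35
β ∨ (β ∨ δ) = max(a, b) on (0.35, 0.35) = 0.35
¬(β ∨ (β ∨ δ)) = 1 − 0.35 = 0.65
(β ∧ (¬β ∧ β)) ∧ ¬(β ∨ (β ∨ δ)) = min(a, b) on (0.35, 0.65) = 0.35

0.35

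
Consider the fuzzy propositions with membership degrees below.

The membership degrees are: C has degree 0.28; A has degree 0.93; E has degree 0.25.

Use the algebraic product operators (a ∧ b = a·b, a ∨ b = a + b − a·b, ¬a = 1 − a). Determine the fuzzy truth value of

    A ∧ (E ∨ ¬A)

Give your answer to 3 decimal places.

0.281

¬A = 1 − 0.9300 = 0.0700
E ∨ ¬A = a + b − a·b on (0.2500, 0.0700) = 0.3025
A ∧ (E ∨ ¬A) = a·b on (0.9300, 0.3025) = 0.2813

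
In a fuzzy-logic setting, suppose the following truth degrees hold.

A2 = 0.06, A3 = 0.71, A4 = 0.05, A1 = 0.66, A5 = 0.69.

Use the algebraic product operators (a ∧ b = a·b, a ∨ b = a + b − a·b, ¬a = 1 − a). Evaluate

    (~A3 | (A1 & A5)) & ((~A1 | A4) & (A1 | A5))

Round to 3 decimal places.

0.205

~A3 = 1 − 0.7100 = 0.2900
A1 & A5 = a·b on (0.6600, 0.6900) = 0.4554
~A3 | (A1 & A5) = a + b − a·b on (0.2900, 0.4554) = 0.6133
~A1 = 1 − 0.6600 = 0.3400
~A1 | A4 = a + b − a·b on (0.3400, 0.0500) = 0.3730
A1 | A5 = a + b − a·b on (0.6600, 0.6900) = 0.8946
(~A1 | A4) & (A1 | A5) = a·b on (0.3730, 0.8946) = 0.3337
(~A3 | (A1 & A5)) & ((~A1 | A4) & (A1 | A5)) = a·b on (0.6133, 0.3337) = 0.2047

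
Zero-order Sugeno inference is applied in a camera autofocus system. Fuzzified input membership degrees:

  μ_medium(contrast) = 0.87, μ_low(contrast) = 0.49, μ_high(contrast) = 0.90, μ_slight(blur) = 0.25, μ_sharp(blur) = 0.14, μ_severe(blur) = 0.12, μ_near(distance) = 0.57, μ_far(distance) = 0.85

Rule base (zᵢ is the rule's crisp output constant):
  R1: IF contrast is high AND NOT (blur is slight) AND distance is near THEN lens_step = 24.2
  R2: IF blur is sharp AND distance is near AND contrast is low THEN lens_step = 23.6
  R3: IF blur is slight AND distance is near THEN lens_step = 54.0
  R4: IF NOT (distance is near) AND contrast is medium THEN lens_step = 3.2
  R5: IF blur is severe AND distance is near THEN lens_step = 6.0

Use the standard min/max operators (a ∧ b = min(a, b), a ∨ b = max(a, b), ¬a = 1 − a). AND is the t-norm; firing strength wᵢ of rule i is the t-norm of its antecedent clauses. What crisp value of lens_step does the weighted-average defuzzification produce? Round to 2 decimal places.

R1 (z=24.2): high=0.90, ¬slight=1−0.25=0.75, near=0.57; AND[min(a, b)] → w = 0.57
R2 (z=23.6): sharp=0.14, near=0.57, low=0.49; AND[min(a, b)] → w = 0.14
R3 (z=54.0): slight=0.25, near=0.57; AND[min(a, b)] → w = 0.25
R4 (z=3.2): ¬near=1−0.57=0.43, medium=0.87; AND[min(a, b)] → w = 0.43
R5 (z=6.0): severe=0.12, near=0.57; AND[min(a, b)] → w = 0.12
Weighted average = (0.57·24.2 + 0.14·23.6 + 0.25·54.0 + 0.43·3.2 + 0.12·6.0) / (0.57 + 0.14 + 0.25 + 0.43 + 0.12)
  = 32.6940 / 1.5100 = 21.65

21.65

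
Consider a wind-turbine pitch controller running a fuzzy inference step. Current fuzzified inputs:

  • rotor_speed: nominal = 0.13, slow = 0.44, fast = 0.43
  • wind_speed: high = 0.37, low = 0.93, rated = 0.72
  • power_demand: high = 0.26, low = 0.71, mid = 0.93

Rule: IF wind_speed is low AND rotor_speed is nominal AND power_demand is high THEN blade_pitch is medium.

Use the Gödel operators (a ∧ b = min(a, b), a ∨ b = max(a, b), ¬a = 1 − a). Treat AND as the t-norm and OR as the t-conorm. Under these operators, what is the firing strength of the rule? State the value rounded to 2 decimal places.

0.13

firing strength: low=0.93, nominal=0.13, high=0.26; AND[min(a, b)] → w = 0.13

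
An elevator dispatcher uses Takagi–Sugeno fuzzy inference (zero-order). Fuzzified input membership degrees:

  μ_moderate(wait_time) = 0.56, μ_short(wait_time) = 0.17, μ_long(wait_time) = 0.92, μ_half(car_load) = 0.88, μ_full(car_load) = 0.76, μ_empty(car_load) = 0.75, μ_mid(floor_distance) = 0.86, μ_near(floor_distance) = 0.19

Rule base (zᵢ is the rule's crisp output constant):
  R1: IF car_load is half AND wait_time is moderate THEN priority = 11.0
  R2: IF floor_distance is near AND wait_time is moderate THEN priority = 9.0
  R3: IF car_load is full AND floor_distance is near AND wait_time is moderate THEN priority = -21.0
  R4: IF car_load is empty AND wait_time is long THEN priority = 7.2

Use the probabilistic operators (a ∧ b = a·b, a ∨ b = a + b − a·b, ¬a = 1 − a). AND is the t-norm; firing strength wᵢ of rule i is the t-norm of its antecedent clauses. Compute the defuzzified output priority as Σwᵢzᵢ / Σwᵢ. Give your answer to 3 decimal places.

R1 (z=11.0): half=0.88, moderate=0.56; AND[a·b] → w = 0.4928
R2 (z=9.0): near=0.19, moderate=0.56; AND[a·b] → w = 0.1064
R3 (z=-21.0): full=0.76, near=0.19, moderate=0.56; AND[a·b] → w = 0.0809
R4 (z=7.2): empty=0.75, long=0.92; AND[a·b] → w = 0.6900
Weighted average = (0.4928·11.0 + 0.1064·9.0 + 0.0809·-21.0 + 0.6900·7.2) / (0.4928 + 0.1064 + 0.0809 + 0.6900)
  = 9.6483 / 1.3701 = 7.042

7.042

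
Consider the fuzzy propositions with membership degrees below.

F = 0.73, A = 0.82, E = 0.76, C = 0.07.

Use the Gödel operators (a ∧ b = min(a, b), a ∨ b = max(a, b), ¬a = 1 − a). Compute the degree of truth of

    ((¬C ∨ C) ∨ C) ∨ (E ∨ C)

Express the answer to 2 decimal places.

0.93

¬C = 1 − 0.07 = 0.93
¬C ∨ C = max(a, b) on (0.93, 0.07) = 0.93
(¬C ∨ C) ∨ C = max(a, b) on (0.93, 0.07) = 0.93
E ∨ C = max(a, b) on (0.76, 0.07) = 0.76
((¬C ∨ C) ∨ C) ∨ (E ∨ C) = max(a, b) on (0.93, 0.76) = 0.93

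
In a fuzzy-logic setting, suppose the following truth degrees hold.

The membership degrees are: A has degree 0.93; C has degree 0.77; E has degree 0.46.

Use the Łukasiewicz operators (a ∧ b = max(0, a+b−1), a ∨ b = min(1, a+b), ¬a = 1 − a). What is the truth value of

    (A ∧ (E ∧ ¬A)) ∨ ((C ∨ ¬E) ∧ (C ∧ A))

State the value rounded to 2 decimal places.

0.70

¬A = 1 − 0.93 = 0.07
E ∧ ¬A = max(0, a+b−1) on (0.46, 0.07) = 0.00
A ∧ (E ∧ ¬A) = max(0, a+b−1) on (0.93, 0.00) = 0.00
¬E = 1 − 0.46 = 0.54
C ∨ ¬E = min(1, a+b) on (0.77, 0.54) = 1.00
C ∧ A = max(0, a+b−1) on (0.77, 0.93) = 0.70
(C ∨ ¬E) ∧ (C ∧ A) = max(0, a+b−1) on (1.00, 0.70) = 0.70
(A ∧ (E ∧ ¬A)) ∨ ((C ∨ ¬E) ∧ (C ∧ A)) = min(1, a+b) on (0.00, 0.70) = 0.70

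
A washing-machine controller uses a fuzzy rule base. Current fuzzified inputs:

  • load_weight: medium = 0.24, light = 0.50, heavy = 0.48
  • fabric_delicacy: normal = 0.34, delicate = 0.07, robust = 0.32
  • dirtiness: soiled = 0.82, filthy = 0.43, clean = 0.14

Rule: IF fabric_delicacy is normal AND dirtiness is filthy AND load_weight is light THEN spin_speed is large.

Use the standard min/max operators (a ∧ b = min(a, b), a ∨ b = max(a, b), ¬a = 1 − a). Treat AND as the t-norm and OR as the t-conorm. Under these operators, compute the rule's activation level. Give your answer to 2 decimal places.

firing strength: normal=0.34, filthy=0.43, light=0.50; AND[min(a, b)] → w = 0.34

0.34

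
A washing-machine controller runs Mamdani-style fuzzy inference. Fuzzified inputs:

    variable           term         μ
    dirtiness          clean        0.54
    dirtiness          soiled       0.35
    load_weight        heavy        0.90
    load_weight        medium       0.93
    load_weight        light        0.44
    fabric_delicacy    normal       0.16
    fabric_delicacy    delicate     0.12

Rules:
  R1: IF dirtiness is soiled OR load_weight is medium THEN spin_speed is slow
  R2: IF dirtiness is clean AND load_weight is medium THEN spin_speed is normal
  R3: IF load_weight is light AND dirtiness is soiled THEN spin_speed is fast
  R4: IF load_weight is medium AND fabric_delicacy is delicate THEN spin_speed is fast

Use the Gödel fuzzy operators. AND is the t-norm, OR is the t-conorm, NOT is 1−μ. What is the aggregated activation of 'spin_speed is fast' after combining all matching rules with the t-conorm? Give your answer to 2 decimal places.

R1: soiled=0.35, medium=0.93; OR[max(a, b)] → w = 0.93
R2: clean=0.54, medium=0.93; AND[min(a, b)] → w = 0.54
R3: light=0.44, soiled=0.35; AND[min(a, b)] → w = 0.35
R4: medium=0.93, delicate=0.12; AND[min(a, b)] → w = 0.12
Rules with consequent 'fast': {R3, R4} → strengths 0.35, 0.12
Aggregate via t-conorm [max(a, b)]: 0.35

0.35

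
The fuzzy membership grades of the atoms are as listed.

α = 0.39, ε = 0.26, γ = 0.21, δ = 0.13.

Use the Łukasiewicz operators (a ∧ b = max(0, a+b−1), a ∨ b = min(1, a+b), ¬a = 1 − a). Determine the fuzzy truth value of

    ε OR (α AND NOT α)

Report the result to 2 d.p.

0.26

NOT α = 1 − 0.39 = 0.61
α AND NOT α = max(0, a+b−1) on (0.39, 0.61) = 0.00
ε OR (α AND NOT α) = min(1, a+b) on (0.26, 0.00) = 0.26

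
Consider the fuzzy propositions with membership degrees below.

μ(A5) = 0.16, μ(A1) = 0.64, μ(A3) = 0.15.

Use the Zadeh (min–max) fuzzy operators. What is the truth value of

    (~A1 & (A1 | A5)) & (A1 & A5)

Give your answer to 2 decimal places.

~A1 = 1 − 0.64 = 0.36
A1 | A5 = max(a, b) on (0.64, 0.16) = 0.64
~A1 & (A1 | A5) = min(a, b) on (0.36, 0.64) = 0.36
A1 & A5 = min(a, b) on (0.64, 0.16) = 0.16
(~A1 & (A1 | A5)) & (A1 & A5) = min(a, b) on (0.36, 0.16) = 0.16

0.16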